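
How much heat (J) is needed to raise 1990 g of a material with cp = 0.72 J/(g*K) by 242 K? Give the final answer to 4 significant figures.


Q = m * cp * dT
Q = 1990 * 0.72 * 242
Q = 346700 J


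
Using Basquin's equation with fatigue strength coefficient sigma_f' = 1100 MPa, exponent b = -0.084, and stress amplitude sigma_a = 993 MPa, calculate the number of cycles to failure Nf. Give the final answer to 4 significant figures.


sigma_a = sigma_f' * (2*Nf)^b
2*Nf = (sigma_a / sigma_f')^(1/b)
2*Nf = (993 / 1100)^(1/-0.084)
2*Nf = 3.38134
Nf = 1.691 cycles


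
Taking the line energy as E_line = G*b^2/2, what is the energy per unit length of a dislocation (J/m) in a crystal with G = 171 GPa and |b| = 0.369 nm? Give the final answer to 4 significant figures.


E = G*b^2/2
b = 0.369 nm = 3.69e-10 m
G = 171 GPa = 1.71e+11 Pa
E = 0.5 * 1.71e+11 * (3.69e-10)^2
E = 1.164e-08 J/m


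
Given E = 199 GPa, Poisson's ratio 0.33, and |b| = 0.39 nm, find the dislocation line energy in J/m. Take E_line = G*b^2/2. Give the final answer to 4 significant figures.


Step 1: G = E / (2*(1+nu))
G = 199 / (2*(1+0.33)) = 74.812 GPa = 7.4812e+10 Pa
Step 2: E_line = G*b^2/2
b = 0.39 nm = 3.9e-10 m
E_line = 0.5 * 7.4812e+10 * (3.9e-10)^2 = 5.689e-09 J/m


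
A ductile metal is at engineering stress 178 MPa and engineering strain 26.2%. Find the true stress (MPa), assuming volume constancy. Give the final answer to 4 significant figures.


sigma_true = sigma_eng * (1 + epsilon_eng)
sigma_true = 178 * (1 + 0.262)
sigma_true = 224.6 MPa


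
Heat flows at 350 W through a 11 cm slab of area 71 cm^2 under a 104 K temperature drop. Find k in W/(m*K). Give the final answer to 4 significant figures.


k = Q*L / (A*dT)
L = 0.11 m, A = 7.1e-03 m^2
k = 350 * 0.11 / (7.1e-03 * 104)
k = 52.14 W/(m*K)


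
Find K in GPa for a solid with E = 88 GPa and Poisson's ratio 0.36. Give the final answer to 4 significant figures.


K = E / (3*(1-2*nu))
K = 88 / (3*(1-2*0.36))
K = 104.8 GPa


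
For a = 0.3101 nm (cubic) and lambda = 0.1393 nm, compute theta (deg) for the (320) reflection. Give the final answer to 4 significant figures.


d = a / sqrt(h^2+k^2+l^2)
d = 0.3101 / sqrt(13) = 0.0860063 nm
lambda = 2*d*sin(theta)  =>  sin(theta) = lambda / (2*d)
sin(theta) = 0.1393 / (2 * 0.0860063) = 0.809825
theta = 54.08 deg


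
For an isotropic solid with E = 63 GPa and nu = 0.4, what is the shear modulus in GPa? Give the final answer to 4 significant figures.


G = E / (2*(1+nu))
G = 63 / (2*(1+0.4))
G = 22.5 GPa


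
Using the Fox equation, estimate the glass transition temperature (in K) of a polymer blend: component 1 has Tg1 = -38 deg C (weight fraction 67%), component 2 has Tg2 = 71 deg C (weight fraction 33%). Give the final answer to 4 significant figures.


1/Tg = w1/Tg1 + w2/Tg2 (in Kelvin)
Tg1 = 235.15 K, Tg2 = 344.15 K
1/Tg = 0.67/235.15 + 0.33/344.15
Tg = 262.6 K


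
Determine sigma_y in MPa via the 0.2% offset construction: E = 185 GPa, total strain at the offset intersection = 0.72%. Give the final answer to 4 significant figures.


Offset strain = 0.002
Elastic strain at yield = total_strain - offset = 7.2e-03 - 0.002 = 5.2e-03
sigma_y = E * elastic_strain = 185000 * 5.2e-03
sigma_y = 962 MPa


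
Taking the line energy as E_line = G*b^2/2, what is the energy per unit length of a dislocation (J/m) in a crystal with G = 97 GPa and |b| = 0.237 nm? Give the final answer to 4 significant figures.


E = G*b^2/2
b = 0.237 nm = 2.37e-10 m
G = 97 GPa = 9.7e+10 Pa
E = 0.5 * 9.7e+10 * (2.37e-10)^2
E = 2.724e-09 J/m


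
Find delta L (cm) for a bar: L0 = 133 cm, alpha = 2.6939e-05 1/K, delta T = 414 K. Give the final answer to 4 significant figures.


dL = L0 * alpha * dT
dL = 133 * 2.6939e-05 * 414
dL = 1.483 cm


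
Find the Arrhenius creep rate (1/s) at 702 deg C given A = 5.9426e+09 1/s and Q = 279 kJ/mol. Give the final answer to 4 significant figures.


rate = A * exp(-Q / (R*T))
T = 702 + 273.15 = 975.15 K
rate = 5.9426e+09 * exp(-279e3 / (8.314 * 975.15))
rate = 6.739e-06 1/s


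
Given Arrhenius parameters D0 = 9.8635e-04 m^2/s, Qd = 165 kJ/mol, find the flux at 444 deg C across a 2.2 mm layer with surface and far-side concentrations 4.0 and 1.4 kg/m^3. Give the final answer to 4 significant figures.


Step 1: D = D0 * exp(-Qd/(R*T))
T = 444 + 273.15 = 717.15 K
D = 9.8635e-04 * exp(-165e3 / (8.314 * 717.15)) = 9.45339e-16 m^2/s
Step 2: J = D * (C1 - C2) / dx
J = 9.45339e-16 * (4.0 - 1.4) / 2.2e-03
J = 1.117e-12 kg/(m^2*s)


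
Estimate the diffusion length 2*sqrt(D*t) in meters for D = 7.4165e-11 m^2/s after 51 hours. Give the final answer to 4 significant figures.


t = 51 hr = 183600 s
Diffusion length = 2*sqrt(D*t)
= 2*sqrt(7.4165e-11 * 183600)
= 7.38e-03 m


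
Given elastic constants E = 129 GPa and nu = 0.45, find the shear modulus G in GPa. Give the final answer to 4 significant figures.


G = E / (2*(1+nu))
G = 129 / (2*(1+0.45))
G = 44.48 GPa


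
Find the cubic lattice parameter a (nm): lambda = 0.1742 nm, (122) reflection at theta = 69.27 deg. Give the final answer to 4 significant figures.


d = lambda / (2*sin(theta))
d = 0.1742 / (2*sin(69.27 deg))
d = 0.0931293 nm
a = d * sqrt(h^2+k^2+l^2) = 0.0931293 * sqrt(9)
a = 0.2794 nm


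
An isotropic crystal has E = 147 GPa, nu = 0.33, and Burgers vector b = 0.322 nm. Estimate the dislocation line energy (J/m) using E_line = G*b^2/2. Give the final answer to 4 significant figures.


Step 1: G = E / (2*(1+nu))
G = 147 / (2*(1+0.33)) = 55.2632 GPa = 5.52632e+10 Pa
Step 2: E_line = G*b^2/2
b = 0.322 nm = 3.22e-10 m
E_line = 0.5 * 5.52632e+10 * (3.22e-10)^2 = 2.865e-09 J/m


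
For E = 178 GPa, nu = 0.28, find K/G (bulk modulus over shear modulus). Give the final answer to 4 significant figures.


G = E / (2*(1+nu))
G = 178 / (2*(1+0.28)) = 69.5313 GPa
K = E / (3*(1-2*nu))
K = 178 / (3*(1-2*0.28)) = 134.848 GPa
K/G = 134.848 / 69.5313 = 1.939


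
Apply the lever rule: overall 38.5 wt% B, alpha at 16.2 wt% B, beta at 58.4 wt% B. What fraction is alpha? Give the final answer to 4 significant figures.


f_alpha = (C_beta - C0) / (C_beta - C_alpha)
f_alpha = (58.4 - 38.5) / (58.4 - 16.2)
f_alpha = 0.4716


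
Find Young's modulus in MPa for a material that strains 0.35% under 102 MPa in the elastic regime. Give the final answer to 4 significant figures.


E = sigma / epsilon
epsilon = 0.35% = 3.5e-03
E = 102 / 3.5e-03
E = 29140 MPa


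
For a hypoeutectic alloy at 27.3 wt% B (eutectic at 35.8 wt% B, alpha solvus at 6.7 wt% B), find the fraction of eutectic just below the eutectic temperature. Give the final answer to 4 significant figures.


f_primary = (C_e - C0) / (C_e - C_alpha_max)
f_primary = (35.8 - 27.3) / (35.8 - 6.7)
f_primary = 0.292096
f_eutectic = 1 - 0.292096 = 0.7079


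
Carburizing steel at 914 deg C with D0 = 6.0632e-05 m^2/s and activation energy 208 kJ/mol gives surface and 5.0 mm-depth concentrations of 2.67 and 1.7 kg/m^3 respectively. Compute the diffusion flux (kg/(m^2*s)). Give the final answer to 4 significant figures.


Step 1: D = D0 * exp(-Qd/(R*T))
T = 914 + 273.15 = 1187.15 K
D = 6.0632e-05 * exp(-208e3 / (8.314 * 1187.15)) = 4.26938e-14 m^2/s
Step 2: J = D * (C1 - C2) / dx
J = 4.26938e-14 * (2.67 - 1.7) / 5e-03
J = 8.283e-12 kg/(m^2*s)


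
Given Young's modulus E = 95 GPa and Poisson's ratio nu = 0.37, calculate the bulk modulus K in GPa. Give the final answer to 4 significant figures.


K = E / (3*(1-2*nu))
K = 95 / (3*(1-2*0.37))
K = 121.8 GPa


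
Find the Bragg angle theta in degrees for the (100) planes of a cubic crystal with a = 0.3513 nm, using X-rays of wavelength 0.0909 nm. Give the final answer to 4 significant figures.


d = a / sqrt(h^2+k^2+l^2)
d = 0.3513 / sqrt(1) = 0.3513 nm
lambda = 2*d*sin(theta)  =>  sin(theta) = lambda / (2*d)
sin(theta) = 0.0909 / (2 * 0.3513) = 0.129377
theta = 7.434 deg


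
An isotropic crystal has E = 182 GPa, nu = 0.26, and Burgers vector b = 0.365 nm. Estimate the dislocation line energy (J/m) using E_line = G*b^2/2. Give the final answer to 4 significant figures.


Step 1: G = E / (2*(1+nu))
G = 182 / (2*(1+0.26)) = 72.2222 GPa = 7.22222e+10 Pa
Step 2: E_line = G*b^2/2
b = 0.365 nm = 3.65e-10 m
E_line = 0.5 * 7.22222e+10 * (3.65e-10)^2 = 4.811e-09 J/m


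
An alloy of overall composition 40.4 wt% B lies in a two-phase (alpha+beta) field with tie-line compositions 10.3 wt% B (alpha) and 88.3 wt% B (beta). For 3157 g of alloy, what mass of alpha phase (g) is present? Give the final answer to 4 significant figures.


f_alpha = (C_beta - C0) / (C_beta - C_alpha)
f_alpha = (88.3 - 40.4) / (88.3 - 10.3) = 0.614103
m_alpha = f_alpha * m_total = 0.614103 * 3157 = 1939 g


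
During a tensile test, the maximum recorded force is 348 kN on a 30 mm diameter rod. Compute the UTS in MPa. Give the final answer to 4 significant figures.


A0 = pi*(d/2)^2 = pi*(30/2)^2 = 706.858 mm^2
UTS = F_max / A0 = 348*1000 / 706.858
UTS = 492.3 MPa


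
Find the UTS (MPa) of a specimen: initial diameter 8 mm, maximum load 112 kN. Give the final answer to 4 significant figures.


A0 = pi*(d/2)^2 = pi*(8/2)^2 = 50.2655 mm^2
UTS = F_max / A0 = 112*1000 / 50.2655
UTS = 2228 MPa


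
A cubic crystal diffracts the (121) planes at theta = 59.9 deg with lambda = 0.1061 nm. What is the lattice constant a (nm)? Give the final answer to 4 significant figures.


d = lambda / (2*sin(theta))
d = 0.1061 / (2*sin(59.9 deg))
d = 0.0613187 nm
a = d * sqrt(h^2+k^2+l^2) = 0.0613187 * sqrt(6)
a = 0.1502 nm


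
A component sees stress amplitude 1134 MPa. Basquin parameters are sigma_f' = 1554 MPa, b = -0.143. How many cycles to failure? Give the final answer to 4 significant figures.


sigma_a = sigma_f' * (2*Nf)^b
2*Nf = (sigma_a / sigma_f')^(1/b)
2*Nf = (1134 / 1554)^(1/-0.143)
2*Nf = 9.05542
Nf = 4.528 cycles


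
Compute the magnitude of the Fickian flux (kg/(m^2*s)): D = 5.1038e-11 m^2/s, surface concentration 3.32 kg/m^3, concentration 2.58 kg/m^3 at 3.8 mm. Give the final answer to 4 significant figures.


J = -D * (dC/dx) = D * (C1 - C2) / dx
J = 5.1038e-11 * (3.32 - 2.58) / 3.8e-03
J = 9.939e-09 kg/(m^2*s)


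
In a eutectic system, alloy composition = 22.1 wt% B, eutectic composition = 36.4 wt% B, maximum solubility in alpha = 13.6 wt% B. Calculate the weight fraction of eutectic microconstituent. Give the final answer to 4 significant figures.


f_primary = (C_e - C0) / (C_e - C_alpha_max)
f_primary = (36.4 - 22.1) / (36.4 - 13.6)
f_primary = 0.627193
f_eutectic = 1 - 0.627193 = 0.3728


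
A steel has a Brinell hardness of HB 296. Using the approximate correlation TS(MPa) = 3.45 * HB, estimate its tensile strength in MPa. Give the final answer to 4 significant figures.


TS (MPa) = 3.45 * HB
TS = 3.45 * 296
TS = 1021 MPa


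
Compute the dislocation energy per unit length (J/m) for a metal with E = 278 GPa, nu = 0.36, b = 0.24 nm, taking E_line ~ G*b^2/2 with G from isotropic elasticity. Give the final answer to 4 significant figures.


Step 1: G = E / (2*(1+nu))
G = 278 / (2*(1+0.36)) = 102.206 GPa = 1.02206e+11 Pa
Step 2: E_line = G*b^2/2
b = 0.24 nm = 2.4e-10 m
E_line = 0.5 * 1.02206e+11 * (2.4e-10)^2 = 2.944e-09 J/m


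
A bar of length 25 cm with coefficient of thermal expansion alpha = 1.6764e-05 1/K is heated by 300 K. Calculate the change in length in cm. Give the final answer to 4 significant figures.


dL = L0 * alpha * dT
dL = 25 * 1.6764e-05 * 300
dL = 0.1257 cm


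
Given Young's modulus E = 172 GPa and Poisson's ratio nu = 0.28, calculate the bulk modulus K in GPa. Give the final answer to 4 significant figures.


K = E / (3*(1-2*nu))
K = 172 / (3*(1-2*0.28))
K = 130.3 GPa


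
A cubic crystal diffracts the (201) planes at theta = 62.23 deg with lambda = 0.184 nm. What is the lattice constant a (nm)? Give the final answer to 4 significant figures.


d = lambda / (2*sin(theta))
d = 0.184 / (2*sin(62.23 deg))
d = 0.103975 nm
a = d * sqrt(h^2+k^2+l^2) = 0.103975 * sqrt(5)
a = 0.2325 nm


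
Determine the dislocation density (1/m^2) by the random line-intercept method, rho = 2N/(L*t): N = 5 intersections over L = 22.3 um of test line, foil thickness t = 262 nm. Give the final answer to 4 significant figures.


rho = 2N / (L * t)
L = 22.3 um = 2.23e-05 m, t = 262 nm = 2.62e-07 m
rho = 2 * 5 / (2.23e-05 * 2.62e-07)
rho = 1.712e+12 1/m^2


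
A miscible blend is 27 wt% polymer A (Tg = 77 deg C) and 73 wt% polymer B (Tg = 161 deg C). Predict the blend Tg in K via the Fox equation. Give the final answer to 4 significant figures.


1/Tg = w1/Tg1 + w2/Tg2 (in Kelvin)
Tg1 = 350.15 K, Tg2 = 434.15 K
1/Tg = 0.27/350.15 + 0.73/434.15
Tg = 407.7 K


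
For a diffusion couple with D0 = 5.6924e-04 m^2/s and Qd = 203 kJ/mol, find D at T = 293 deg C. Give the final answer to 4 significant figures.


D = D0 * exp(-Qd / (R*T))
T = 566.15 K
D = 5.6924e-04 * exp(-203e3 / (8.314 * 566.15))
D = 1.06e-22 m^2/s


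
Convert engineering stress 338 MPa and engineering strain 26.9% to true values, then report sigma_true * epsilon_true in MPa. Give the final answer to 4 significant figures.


sigma_true = sigma_eng * (1 + epsilon_eng)
sigma_true = 338 * (1 + 0.269) = 428.922 MPa
epsilon_true = ln(1 + epsilon_eng)
epsilon_true = ln(1 + 0.269) = 0.238229
sigma_true * epsilon_true = 428.922 * 0.238229 = 102.2 MPa


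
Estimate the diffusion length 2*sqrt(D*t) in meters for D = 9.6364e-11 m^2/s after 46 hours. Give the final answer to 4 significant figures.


t = 46 hr = 165600 s
Diffusion length = 2*sqrt(D*t)
= 2*sqrt(9.6364e-11 * 165600)
= 7.989e-03 m


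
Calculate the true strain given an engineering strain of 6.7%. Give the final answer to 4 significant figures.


epsilon_true = ln(1 + epsilon_eng)
epsilon_true = ln(1 + 0.067)
epsilon_true = 0.06485


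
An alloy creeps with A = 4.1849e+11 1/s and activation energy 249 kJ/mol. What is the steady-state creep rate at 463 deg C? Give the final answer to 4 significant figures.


rate = A * exp(-Q / (R*T))
T = 463 + 273.15 = 736.15 K
rate = 4.1849e+11 * exp(-249e3 / (8.314 * 736.15))
rate = 8.972e-07 1/s


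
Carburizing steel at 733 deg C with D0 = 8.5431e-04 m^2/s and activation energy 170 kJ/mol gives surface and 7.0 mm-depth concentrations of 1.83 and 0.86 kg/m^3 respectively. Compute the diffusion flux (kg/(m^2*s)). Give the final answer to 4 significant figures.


Step 1: D = D0 * exp(-Qd/(R*T))
T = 733 + 273.15 = 1006.15 K
D = 8.5431e-04 * exp(-170e3 / (8.314 * 1006.15)) = 1.27551e-12 m^2/s
Step 2: J = D * (C1 - C2) / dx
J = 1.27551e-12 * (1.83 - 0.86) / 7e-03
J = 1.767e-10 kg/(m^2*s)


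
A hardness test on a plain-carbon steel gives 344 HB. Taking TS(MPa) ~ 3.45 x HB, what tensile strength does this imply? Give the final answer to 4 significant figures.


TS (MPa) = 3.45 * HB
TS = 3.45 * 344
TS = 1187 MPa


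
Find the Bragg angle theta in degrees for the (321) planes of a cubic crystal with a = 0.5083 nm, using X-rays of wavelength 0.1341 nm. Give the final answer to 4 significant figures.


d = a / sqrt(h^2+k^2+l^2)
d = 0.5083 / sqrt(14) = 0.135849 nm
lambda = 2*d*sin(theta)  =>  sin(theta) = lambda / (2*d)
sin(theta) = 0.1341 / (2 * 0.135849) = 0.493563
theta = 29.58 deg


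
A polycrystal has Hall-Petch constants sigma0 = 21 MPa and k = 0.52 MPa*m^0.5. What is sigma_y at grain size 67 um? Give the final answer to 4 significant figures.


sigma_y = sigma0 + k / sqrt(d)
d = 67 um = 6.7e-05 m
sigma_y = 21 + 0.52 / sqrt(6.7e-05)
sigma_y = 84.53 MPa


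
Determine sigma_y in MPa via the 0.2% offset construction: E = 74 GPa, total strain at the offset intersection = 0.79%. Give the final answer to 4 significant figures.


Offset strain = 0.002
Elastic strain at yield = total_strain - offset = 7.9e-03 - 0.002 = 5.9e-03
sigma_y = E * elastic_strain = 74000 * 5.9e-03
sigma_y = 436.6 MPa


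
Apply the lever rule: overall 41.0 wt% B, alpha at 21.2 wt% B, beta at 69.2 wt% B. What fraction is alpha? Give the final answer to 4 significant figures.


f_alpha = (C_beta - C0) / (C_beta - C_alpha)
f_alpha = (69.2 - 41.0) / (69.2 - 21.2)
f_alpha = 0.5875


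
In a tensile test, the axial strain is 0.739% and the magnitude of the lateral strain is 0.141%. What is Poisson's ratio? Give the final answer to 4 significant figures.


nu = -epsilon_lat / epsilon_axial
Lateral strain is contraction (negative), so using magnitudes:
nu = 0.141 / 0.739
nu = 0.1908


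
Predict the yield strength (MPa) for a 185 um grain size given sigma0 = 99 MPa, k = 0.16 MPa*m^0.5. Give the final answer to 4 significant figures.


sigma_y = sigma0 + k / sqrt(d)
d = 185 um = 1.85e-04 m
sigma_y = 99 + 0.16 / sqrt(1.85e-04)
sigma_y = 110.8 MPa


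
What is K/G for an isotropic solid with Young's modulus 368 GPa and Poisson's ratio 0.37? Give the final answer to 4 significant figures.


G = E / (2*(1+nu))
G = 368 / (2*(1+0.37)) = 134.307 GPa
K = E / (3*(1-2*nu))
K = 368 / (3*(1-2*0.37)) = 471.795 GPa
K/G = 471.795 / 134.307 = 3.513


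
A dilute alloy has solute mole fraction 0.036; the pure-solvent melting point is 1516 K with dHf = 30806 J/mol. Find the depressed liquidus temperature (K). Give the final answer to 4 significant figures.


dT = R*Tm^2*x / dHf
dT = 8.314 * 1516^2 * 0.036 / 30806
dT = 22.3293 K
T_new = 1516 - 22.3293 = 1494 K


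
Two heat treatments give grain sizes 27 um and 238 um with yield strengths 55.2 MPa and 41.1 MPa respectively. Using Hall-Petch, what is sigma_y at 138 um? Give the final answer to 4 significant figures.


sigma_y = sigma0 + k / sqrt(d)
1/sqrt(d1) = 1/sqrt(2.7e-05) = 192.45;  1/sqrt(d2) = 64.8204
k = (sigma1 - sigma2) / (1/sqrt(d1) - 1/sqrt(d2)) = (55.2 - 41.1) / (192.45 - 64.8204) = 0.110476 MPa*m^0.5
sigma0 = sigma1 - k/sqrt(d1) = 55.2 - 0.110476*192.45 = 33.9389 MPa
sigma_y(d3) = 33.9389 + 0.110476 / sqrt(1.38e-04) = 43.34 MPa


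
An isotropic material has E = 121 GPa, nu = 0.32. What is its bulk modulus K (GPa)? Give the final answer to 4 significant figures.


K = E / (3*(1-2*nu))
K = 121 / (3*(1-2*0.32))
K = 112 GPa


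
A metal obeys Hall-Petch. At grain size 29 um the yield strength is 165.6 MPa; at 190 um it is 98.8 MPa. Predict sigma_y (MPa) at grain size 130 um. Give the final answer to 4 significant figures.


sigma_y = sigma0 + k / sqrt(d)
1/sqrt(d1) = 1/sqrt(2.9e-05) = 185.695;  1/sqrt(d2) = 72.5476
k = (sigma1 - sigma2) / (1/sqrt(d1) - 1/sqrt(d2)) = (165.6 - 98.8) / (185.695 - 72.5476) = 0.590379 MPa*m^0.5
sigma0 = sigma1 - k/sqrt(d1) = 165.6 - 0.590379*185.695 = 55.9694 MPa
sigma_y(d3) = 55.9694 + 0.590379 / sqrt(1.3e-04) = 107.7 MPa


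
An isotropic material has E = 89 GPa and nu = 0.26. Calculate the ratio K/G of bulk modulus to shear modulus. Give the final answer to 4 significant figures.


G = E / (2*(1+nu))
G = 89 / (2*(1+0.26)) = 35.3175 GPa
K = E / (3*(1-2*nu))
K = 89 / (3*(1-2*0.26)) = 61.8056 GPa
K/G = 61.8056 / 35.3175 = 1.75


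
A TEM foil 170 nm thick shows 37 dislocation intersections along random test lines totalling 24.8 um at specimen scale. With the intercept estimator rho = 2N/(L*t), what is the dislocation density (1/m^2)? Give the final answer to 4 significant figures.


rho = 2N / (L * t)
L = 24.8 um = 2.48e-05 m, t = 170 nm = 1.7e-07 m
rho = 2 * 37 / (2.48e-05 * 1.7e-07)
rho = 1.755e+13 1/m^2


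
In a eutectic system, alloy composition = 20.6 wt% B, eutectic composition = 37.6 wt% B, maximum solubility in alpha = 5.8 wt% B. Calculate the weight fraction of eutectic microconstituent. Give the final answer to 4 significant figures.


f_primary = (C_e - C0) / (C_e - C_alpha_max)
f_primary = (37.6 - 20.6) / (37.6 - 5.8)
f_primary = 0.534591
f_eutectic = 1 - 0.534591 = 0.4654


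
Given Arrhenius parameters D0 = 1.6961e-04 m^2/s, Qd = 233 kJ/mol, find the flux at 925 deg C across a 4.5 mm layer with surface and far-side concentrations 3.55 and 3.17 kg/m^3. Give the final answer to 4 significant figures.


Step 1: D = D0 * exp(-Qd/(R*T))
T = 925 + 273.15 = 1198.15 K
D = 1.6961e-04 * exp(-233e3 / (8.314 * 1198.15)) = 1.17814e-14 m^2/s
Step 2: J = D * (C1 - C2) / dx
J = 1.17814e-14 * (3.55 - 3.17) / 4.5e-03
J = 9.949e-13 kg/(m^2*s)


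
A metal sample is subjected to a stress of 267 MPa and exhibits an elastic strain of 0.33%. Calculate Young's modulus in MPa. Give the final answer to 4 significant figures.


E = sigma / epsilon
epsilon = 0.33% = 3.3e-03
E = 267 / 3.3e-03
E = 80910 MPa


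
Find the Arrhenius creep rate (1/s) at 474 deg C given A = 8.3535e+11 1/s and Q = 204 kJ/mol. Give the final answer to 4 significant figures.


rate = A * exp(-Q / (R*T))
T = 474 + 273.15 = 747.15 K
rate = 8.3535e+11 * exp(-204e3 / (8.314 * 747.15))
rate = 4.564e-03 1/s


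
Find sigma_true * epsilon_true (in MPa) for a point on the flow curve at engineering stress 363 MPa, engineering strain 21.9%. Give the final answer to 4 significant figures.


sigma_true = sigma_eng * (1 + epsilon_eng)
sigma_true = 363 * (1 + 0.219) = 442.497 MPa
epsilon_true = ln(1 + epsilon_eng)
epsilon_true = ln(1 + 0.219) = 0.198031
sigma_true * epsilon_true = 442.497 * 0.198031 = 87.63 MPa


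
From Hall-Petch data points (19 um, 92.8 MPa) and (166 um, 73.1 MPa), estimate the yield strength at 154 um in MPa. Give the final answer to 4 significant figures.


sigma_y = sigma0 + k / sqrt(d)
1/sqrt(d1) = 1/sqrt(1.9e-05) = 229.416;  1/sqrt(d2) = 77.6151
k = (sigma1 - sigma2) / (1/sqrt(d1) - 1/sqrt(d2)) = (92.8 - 73.1) / (229.416 - 77.6151) = 0.129775 MPa*m^0.5
sigma0 = sigma1 - k/sqrt(d1) = 92.8 - 0.129775*229.416 = 63.0275 MPa
sigma_y(d3) = 63.0275 + 0.129775 / sqrt(1.54e-04) = 73.49 MPa


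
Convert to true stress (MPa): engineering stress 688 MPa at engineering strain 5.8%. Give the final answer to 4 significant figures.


sigma_true = sigma_eng * (1 + epsilon_eng)
sigma_true = 688 * (1 + 0.058)
sigma_true = 727.9 MPa


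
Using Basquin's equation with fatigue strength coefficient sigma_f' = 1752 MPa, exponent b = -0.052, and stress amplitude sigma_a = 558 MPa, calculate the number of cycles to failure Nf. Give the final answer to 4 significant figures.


sigma_a = sigma_f' * (2*Nf)^b
2*Nf = (sigma_a / sigma_f')^(1/b)
2*Nf = (558 / 1752)^(1/-0.052)
2*Nf = 3.59557e+09
Nf = 1.798e+09 cycles


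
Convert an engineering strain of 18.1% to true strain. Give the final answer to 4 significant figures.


epsilon_true = ln(1 + epsilon_eng)
epsilon_true = ln(1 + 0.181)
epsilon_true = 0.1664


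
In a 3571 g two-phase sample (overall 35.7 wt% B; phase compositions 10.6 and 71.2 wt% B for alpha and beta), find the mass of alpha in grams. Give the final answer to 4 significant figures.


f_alpha = (C_beta - C0) / (C_beta - C_alpha)
f_alpha = (71.2 - 35.7) / (71.2 - 10.6) = 0.585809
m_alpha = f_alpha * m_total = 0.585809 * 3571 = 2092 g


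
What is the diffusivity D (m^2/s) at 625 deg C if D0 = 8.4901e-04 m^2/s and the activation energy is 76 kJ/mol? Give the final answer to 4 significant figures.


D = D0 * exp(-Qd / (R*T))
T = 898.15 K
D = 8.4901e-04 * exp(-76e3 / (8.314 * 898.15))
D = 3.227e-08 m^2/s


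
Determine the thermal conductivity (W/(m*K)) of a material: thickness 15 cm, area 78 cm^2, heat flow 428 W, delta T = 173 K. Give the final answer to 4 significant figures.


k = Q*L / (A*dT)
L = 0.15 m, A = 7.8e-03 m^2
k = 428 * 0.15 / (7.8e-03 * 173)
k = 47.58 W/(m*K)


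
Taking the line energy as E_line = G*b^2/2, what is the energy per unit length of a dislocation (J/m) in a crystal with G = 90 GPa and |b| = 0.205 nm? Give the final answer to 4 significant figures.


E = G*b^2/2
b = 0.205 nm = 2.05e-10 m
G = 90 GPa = 9e+10 Pa
E = 0.5 * 9e+10 * (2.05e-10)^2
E = 1.891e-09 J/m


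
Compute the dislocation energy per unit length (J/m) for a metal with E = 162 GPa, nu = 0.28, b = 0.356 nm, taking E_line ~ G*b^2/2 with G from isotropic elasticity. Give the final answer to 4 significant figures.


Step 1: G = E / (2*(1+nu))
G = 162 / (2*(1+0.28)) = 63.2813 GPa = 6.32813e+10 Pa
Step 2: E_line = G*b^2/2
b = 0.356 nm = 3.56e-10 m
E_line = 0.5 * 6.32813e+10 * (3.56e-10)^2 = 4.01e-09 J/m


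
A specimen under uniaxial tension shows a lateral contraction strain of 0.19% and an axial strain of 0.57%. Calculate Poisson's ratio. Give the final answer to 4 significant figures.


nu = -epsilon_lat / epsilon_axial
Lateral strain is contraction (negative), so using magnitudes:
nu = 0.19 / 0.57
nu = 0.3333


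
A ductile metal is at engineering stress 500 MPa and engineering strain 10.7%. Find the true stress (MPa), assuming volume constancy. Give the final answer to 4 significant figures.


sigma_true = sigma_eng * (1 + epsilon_eng)
sigma_true = 500 * (1 + 0.107)
sigma_true = 553.5 MPa


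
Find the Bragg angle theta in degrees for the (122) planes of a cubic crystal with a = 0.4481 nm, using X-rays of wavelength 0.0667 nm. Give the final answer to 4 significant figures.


d = a / sqrt(h^2+k^2+l^2)
d = 0.4481 / sqrt(9) = 0.149367 nm
lambda = 2*d*sin(theta)  =>  sin(theta) = lambda / (2*d)
sin(theta) = 0.0667 / (2 * 0.149367) = 0.223276
theta = 12.9 deg


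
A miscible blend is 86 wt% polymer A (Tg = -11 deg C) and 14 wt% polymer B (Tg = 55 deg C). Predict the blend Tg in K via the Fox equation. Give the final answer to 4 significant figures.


1/Tg = w1/Tg1 + w2/Tg2 (in Kelvin)
Tg1 = 262.15 K, Tg2 = 328.15 K
1/Tg = 0.86/262.15 + 0.14/328.15
Tg = 269.7 K


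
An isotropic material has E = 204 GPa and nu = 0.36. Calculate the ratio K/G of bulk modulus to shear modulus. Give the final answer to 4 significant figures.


G = E / (2*(1+nu))
G = 204 / (2*(1+0.36)) = 75 GPa
K = E / (3*(1-2*nu))
K = 204 / (3*(1-2*0.36)) = 242.857 GPa
K/G = 242.857 / 75 = 3.238


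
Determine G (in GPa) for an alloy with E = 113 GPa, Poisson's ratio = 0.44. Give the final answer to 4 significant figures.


G = E / (2*(1+nu))
G = 113 / (2*(1+0.44))
G = 39.24 GPa


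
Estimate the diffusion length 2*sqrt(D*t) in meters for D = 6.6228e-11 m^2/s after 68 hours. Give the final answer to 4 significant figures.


t = 68 hr = 244800 s
Diffusion length = 2*sqrt(D*t)
= 2*sqrt(6.6228e-11 * 244800)
= 8.053e-03 m


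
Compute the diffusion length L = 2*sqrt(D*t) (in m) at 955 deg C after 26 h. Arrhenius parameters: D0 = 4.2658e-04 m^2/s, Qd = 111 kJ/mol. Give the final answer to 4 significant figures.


Step 1: D = D0 * exp(-Qd/(R*T))
T = 1228.15 K
D = 4.2658e-04 * exp(-111e3 / (8.314 * 1228.15)) = 8.10721e-09 m^2/s
Step 2: L = 2*sqrt(D*t)
t = 26 h = 93600 s
L = 2*sqrt(8.10721e-09 * 93600) = 0.05509 m


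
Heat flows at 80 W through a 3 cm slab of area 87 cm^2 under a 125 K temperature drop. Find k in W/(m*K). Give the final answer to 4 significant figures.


k = Q*L / (A*dT)
L = 0.03 m, A = 8.7e-03 m^2
k = 80 * 0.03 / (8.7e-03 * 125)
k = 2.207 W/(m*K)


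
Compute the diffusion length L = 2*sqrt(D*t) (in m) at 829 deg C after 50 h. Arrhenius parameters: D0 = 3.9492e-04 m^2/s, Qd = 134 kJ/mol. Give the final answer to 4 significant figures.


Step 1: D = D0 * exp(-Qd/(R*T))
T = 1102.15 K
D = 3.9492e-04 * exp(-134e3 / (8.314 * 1102.15)) = 1.76021e-10 m^2/s
Step 2: L = 2*sqrt(D*t)
t = 50 h = 180000 s
L = 2*sqrt(1.76021e-10 * 180000) = 0.01126 m


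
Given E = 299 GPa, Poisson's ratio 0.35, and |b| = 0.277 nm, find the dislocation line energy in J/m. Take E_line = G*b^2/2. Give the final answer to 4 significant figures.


Step 1: G = E / (2*(1+nu))
G = 299 / (2*(1+0.35)) = 110.741 GPa = 1.10741e+11 Pa
Step 2: E_line = G*b^2/2
b = 0.277 nm = 2.77e-10 m
E_line = 0.5 * 1.10741e+11 * (2.77e-10)^2 = 4.249e-09 J/m


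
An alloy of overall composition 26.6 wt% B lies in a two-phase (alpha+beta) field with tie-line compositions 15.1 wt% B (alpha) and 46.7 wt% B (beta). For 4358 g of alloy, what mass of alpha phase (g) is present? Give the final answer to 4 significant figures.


f_alpha = (C_beta - C0) / (C_beta - C_alpha)
f_alpha = (46.7 - 26.6) / (46.7 - 15.1) = 0.636076
m_alpha = f_alpha * m_total = 0.636076 * 4358 = 2772 g


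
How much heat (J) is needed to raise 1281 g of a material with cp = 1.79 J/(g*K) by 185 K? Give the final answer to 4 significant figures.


Q = m * cp * dT
Q = 1281 * 1.79 * 185
Q = 424200 J


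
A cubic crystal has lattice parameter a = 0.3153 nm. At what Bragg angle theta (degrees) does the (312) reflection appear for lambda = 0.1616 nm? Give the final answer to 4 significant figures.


d = a / sqrt(h^2+k^2+l^2)
d = 0.3153 / sqrt(14) = 0.0842675 nm
lambda = 2*d*sin(theta)  =>  sin(theta) = lambda / (2*d)
sin(theta) = 0.1616 / (2 * 0.0842675) = 0.958852
theta = 73.51 deg


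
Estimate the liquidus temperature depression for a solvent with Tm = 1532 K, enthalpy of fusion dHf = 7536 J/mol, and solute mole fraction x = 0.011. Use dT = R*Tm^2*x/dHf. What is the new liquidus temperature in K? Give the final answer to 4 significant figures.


dT = R*Tm^2*x / dHf
dT = 8.314 * 1532^2 * 0.011 / 7536
dT = 28.4826 K
T_new = 1532 - 28.4826 = 1504 K


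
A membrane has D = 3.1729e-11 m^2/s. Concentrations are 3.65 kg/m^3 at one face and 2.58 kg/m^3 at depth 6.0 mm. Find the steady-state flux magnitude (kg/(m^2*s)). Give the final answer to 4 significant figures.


J = -D * (dC/dx) = D * (C1 - C2) / dx
J = 3.1729e-11 * (3.65 - 2.58) / 6e-03
J = 5.658e-09 kg/(m^2*s)


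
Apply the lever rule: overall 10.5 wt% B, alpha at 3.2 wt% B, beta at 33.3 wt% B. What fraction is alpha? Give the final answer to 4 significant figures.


f_alpha = (C_beta - C0) / (C_beta - C_alpha)
f_alpha = (33.3 - 10.5) / (33.3 - 3.2)
f_alpha = 0.7575


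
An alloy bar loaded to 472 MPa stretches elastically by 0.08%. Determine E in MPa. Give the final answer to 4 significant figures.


E = sigma / epsilon
epsilon = 0.08% = 8e-04
E = 472 / 8e-04
E = 590000 MPa


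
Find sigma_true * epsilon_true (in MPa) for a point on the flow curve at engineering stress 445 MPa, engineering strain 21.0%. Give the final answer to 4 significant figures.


sigma_true = sigma_eng * (1 + epsilon_eng)
sigma_true = 445 * (1 + 0.21) = 538.45 MPa
epsilon_true = ln(1 + epsilon_eng)
epsilon_true = ln(1 + 0.21) = 0.19062
sigma_true * epsilon_true = 538.45 * 0.19062 = 102.6 MPa


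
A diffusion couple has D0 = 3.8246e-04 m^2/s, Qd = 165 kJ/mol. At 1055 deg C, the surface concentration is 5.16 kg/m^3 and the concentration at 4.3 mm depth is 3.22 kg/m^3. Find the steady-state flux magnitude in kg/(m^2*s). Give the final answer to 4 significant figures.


Step 1: D = D0 * exp(-Qd/(R*T))
T = 1055 + 273.15 = 1328.15 K
D = 3.8246e-04 * exp(-165e3 / (8.314 * 1328.15)) = 1.23905e-10 m^2/s
Step 2: J = D * (C1 - C2) / dx
J = 1.23905e-10 * (5.16 - 3.22) / 4.3e-03
J = 5.59e-08 kg/(m^2*s)


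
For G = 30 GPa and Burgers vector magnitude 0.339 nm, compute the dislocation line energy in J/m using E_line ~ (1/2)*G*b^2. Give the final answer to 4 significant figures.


E = G*b^2/2
b = 0.339 nm = 3.39e-10 m
G = 30 GPa = 3e+10 Pa
E = 0.5 * 3e+10 * (3.39e-10)^2
E = 1.724e-09 J/m


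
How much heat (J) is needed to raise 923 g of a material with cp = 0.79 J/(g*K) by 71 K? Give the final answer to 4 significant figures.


Q = m * cp * dT
Q = 923 * 0.79 * 71
Q = 51770 J


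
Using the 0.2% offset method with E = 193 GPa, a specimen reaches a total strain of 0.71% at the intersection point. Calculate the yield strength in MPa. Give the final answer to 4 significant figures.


Offset strain = 0.002
Elastic strain at yield = total_strain - offset = 7.1e-03 - 0.002 = 5.1e-03
sigma_y = E * elastic_strain = 193000 * 5.1e-03
sigma_y = 984.3 MPa


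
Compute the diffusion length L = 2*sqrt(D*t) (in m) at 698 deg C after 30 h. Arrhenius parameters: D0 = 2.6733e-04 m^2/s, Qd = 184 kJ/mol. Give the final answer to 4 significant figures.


Step 1: D = D0 * exp(-Qd/(R*T))
T = 971.15 K
D = 2.6733e-04 * exp(-184e3 / (8.314 * 971.15)) = 3.38842e-14 m^2/s
Step 2: L = 2*sqrt(D*t)
t = 30 h = 108000 s
L = 2*sqrt(3.38842e-14 * 108000) = 1.21e-04 m


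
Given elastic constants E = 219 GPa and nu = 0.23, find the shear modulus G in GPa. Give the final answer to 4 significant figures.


G = E / (2*(1+nu))
G = 219 / (2*(1+0.23))
G = 89.02 GPa


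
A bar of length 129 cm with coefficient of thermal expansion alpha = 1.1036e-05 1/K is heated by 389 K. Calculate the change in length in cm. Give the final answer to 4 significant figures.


dL = L0 * alpha * dT
dL = 129 * 1.1036e-05 * 389
dL = 0.5538 cm


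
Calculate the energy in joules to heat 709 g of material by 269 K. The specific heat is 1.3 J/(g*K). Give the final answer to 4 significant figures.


Q = m * cp * dT
Q = 709 * 1.3 * 269
Q = 247900 J


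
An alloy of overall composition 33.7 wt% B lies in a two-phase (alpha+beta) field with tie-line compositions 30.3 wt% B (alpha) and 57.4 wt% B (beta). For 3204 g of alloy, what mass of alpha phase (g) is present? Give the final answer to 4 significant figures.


f_alpha = (C_beta - C0) / (C_beta - C_alpha)
f_alpha = (57.4 - 33.7) / (57.4 - 30.3) = 0.874539
m_alpha = f_alpha * m_total = 0.874539 * 3204 = 2802 g


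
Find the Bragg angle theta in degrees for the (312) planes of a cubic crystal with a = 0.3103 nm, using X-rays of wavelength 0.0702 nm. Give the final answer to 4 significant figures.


d = a / sqrt(h^2+k^2+l^2)
d = 0.3103 / sqrt(14) = 0.0829312 nm
lambda = 2*d*sin(theta)  =>  sin(theta) = lambda / (2*d)
sin(theta) = 0.0702 / (2 * 0.0829312) = 0.423243
theta = 25.04 deg


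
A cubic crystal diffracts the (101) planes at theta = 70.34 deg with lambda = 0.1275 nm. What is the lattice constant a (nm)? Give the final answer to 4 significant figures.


d = lambda / (2*sin(theta))
d = 0.1275 / (2*sin(70.34 deg))
d = 0.0676963 nm
a = d * sqrt(h^2+k^2+l^2) = 0.0676963 * sqrt(2)
a = 0.09574 nm


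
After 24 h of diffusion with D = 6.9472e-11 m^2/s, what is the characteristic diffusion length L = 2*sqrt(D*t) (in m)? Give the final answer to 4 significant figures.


t = 24 hr = 86400 s
Diffusion length = 2*sqrt(D*t)
= 2*sqrt(6.9472e-11 * 86400)
= 4.9e-03 m


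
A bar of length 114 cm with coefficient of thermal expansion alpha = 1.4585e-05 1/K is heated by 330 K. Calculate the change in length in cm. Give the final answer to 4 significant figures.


dL = L0 * alpha * dT
dL = 114 * 1.4585e-05 * 330
dL = 0.5487 cm


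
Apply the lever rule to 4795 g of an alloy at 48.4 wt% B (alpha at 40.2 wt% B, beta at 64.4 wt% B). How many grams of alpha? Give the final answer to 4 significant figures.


f_alpha = (C_beta - C0) / (C_beta - C_alpha)
f_alpha = (64.4 - 48.4) / (64.4 - 40.2) = 0.661157
m_alpha = f_alpha * m_total = 0.661157 * 4795 = 3170 g


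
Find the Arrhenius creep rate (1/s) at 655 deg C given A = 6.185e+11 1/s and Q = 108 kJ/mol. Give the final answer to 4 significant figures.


rate = A * exp(-Q / (R*T))
T = 655 + 273.15 = 928.15 K
rate = 6.185e+11 * exp(-108e3 / (8.314 * 928.15))
rate = 516500 1/s


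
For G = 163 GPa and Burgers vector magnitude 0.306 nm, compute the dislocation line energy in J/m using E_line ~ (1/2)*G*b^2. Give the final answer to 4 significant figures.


E = G*b^2/2
b = 0.306 nm = 3.06e-10 m
G = 163 GPa = 1.63e+11 Pa
E = 0.5 * 1.63e+11 * (3.06e-10)^2
E = 7.631e-09 J/m


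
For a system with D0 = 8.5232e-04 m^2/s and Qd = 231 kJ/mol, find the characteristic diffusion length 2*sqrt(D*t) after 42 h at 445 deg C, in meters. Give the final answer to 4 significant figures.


Step 1: D = D0 * exp(-Qd/(R*T))
T = 718.15 K
D = 8.5232e-04 * exp(-231e3 / (8.314 * 718.15)) = 1.34342e-20 m^2/s
Step 2: L = 2*sqrt(D*t)
t = 42 h = 151200 s
L = 2*sqrt(1.34342e-20 * 151200) = 9.014e-08 m


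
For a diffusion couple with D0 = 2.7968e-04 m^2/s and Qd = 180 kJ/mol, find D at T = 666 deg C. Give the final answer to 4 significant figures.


D = D0 * exp(-Qd / (R*T))
T = 939.15 K
D = 2.7968e-04 * exp(-180e3 / (8.314 * 939.15))
D = 2.722e-14 m^2/s


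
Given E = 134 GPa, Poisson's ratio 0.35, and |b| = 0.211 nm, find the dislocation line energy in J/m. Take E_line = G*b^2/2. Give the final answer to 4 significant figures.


Step 1: G = E / (2*(1+nu))
G = 134 / (2*(1+0.35)) = 49.6296 GPa = 4.96296e+10 Pa
Step 2: E_line = G*b^2/2
b = 0.211 nm = 2.11e-10 m
E_line = 0.5 * 4.96296e+10 * (2.11e-10)^2 = 1.105e-09 J/m


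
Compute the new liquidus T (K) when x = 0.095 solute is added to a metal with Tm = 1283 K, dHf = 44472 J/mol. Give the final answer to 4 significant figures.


dT = R*Tm^2*x / dHf
dT = 8.314 * 1283^2 * 0.095 / 44472
dT = 29.2348 K
T_new = 1283 - 29.2348 = 1254 K


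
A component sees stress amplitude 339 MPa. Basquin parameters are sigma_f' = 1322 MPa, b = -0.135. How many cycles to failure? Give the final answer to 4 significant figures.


sigma_a = sigma_f' * (2*Nf)^b
2*Nf = (sigma_a / sigma_f')^(1/b)
2*Nf = (339 / 1322)^(1/-0.135)
2*Nf = 23878.8
Nf = 11940 cycles


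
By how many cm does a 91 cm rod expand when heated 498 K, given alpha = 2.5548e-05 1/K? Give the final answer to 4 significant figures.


dL = L0 * alpha * dT
dL = 91 * 2.5548e-05 * 498
dL = 1.158 cm


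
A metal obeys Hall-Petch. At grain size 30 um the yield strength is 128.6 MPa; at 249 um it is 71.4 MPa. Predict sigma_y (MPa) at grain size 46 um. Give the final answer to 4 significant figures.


sigma_y = sigma0 + k / sqrt(d)
1/sqrt(d1) = 1/sqrt(3e-05) = 182.574;  1/sqrt(d2) = 63.3724
k = (sigma1 - sigma2) / (1/sqrt(d1) - 1/sqrt(d2)) = (128.6 - 71.4) / (182.574 - 63.3724) = 0.479859 MPa*m^0.5
sigma0 = sigma1 - k/sqrt(d1) = 128.6 - 0.479859*182.574 = 40.9902 MPa
sigma_y(d3) = 40.9902 + 0.479859 / sqrt(4.6e-05) = 111.7 MPa


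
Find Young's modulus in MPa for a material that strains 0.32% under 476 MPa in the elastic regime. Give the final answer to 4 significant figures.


E = sigma / epsilon
epsilon = 0.32% = 3.2e-03
E = 476 / 3.2e-03
E = 148800 MPa


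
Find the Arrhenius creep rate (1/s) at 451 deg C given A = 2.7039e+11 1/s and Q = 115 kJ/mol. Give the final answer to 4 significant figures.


rate = A * exp(-Q / (R*T))
T = 451 + 273.15 = 724.15 K
rate = 2.7039e+11 * exp(-115e3 / (8.314 * 724.15))
rate = 1369 1/s


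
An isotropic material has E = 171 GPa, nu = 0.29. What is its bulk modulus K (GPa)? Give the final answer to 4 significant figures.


K = E / (3*(1-2*nu))
K = 171 / (3*(1-2*0.29))
K = 135.7 GPa


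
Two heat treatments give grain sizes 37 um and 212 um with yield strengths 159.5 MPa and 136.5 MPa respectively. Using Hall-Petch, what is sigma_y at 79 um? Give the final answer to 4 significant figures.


sigma_y = sigma0 + k / sqrt(d)
1/sqrt(d1) = 1/sqrt(3.7e-05) = 164.399;  1/sqrt(d2) = 68.6803
k = (sigma1 - sigma2) / (1/sqrt(d1) - 1/sqrt(d2)) = (159.5 - 136.5) / (164.399 - 68.6803) = 0.240287 MPa*m^0.5
sigma0 = sigma1 - k/sqrt(d1) = 159.5 - 0.240287*164.399 = 119.997 MPa
sigma_y(d3) = 119.997 + 0.240287 / sqrt(7.9e-05) = 147 MPa


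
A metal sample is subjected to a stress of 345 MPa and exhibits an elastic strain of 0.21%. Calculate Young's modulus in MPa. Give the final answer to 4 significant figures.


E = sigma / epsilon
epsilon = 0.21% = 2.1e-03
E = 345 / 2.1e-03
E = 164300 MPa


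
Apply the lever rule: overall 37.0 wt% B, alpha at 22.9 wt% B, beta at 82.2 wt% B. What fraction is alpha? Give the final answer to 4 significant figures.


f_alpha = (C_beta - C0) / (C_beta - C_alpha)
f_alpha = (82.2 - 37.0) / (82.2 - 22.9)
f_alpha = 0.7622


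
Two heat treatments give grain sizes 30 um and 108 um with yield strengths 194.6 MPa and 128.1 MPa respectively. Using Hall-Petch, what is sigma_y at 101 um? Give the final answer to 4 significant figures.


sigma_y = sigma0 + k / sqrt(d)
1/sqrt(d1) = 1/sqrt(3e-05) = 182.574;  1/sqrt(d2) = 96.225
k = (sigma1 - sigma2) / (1/sqrt(d1) - 1/sqrt(d2)) = (194.6 - 128.1) / (182.574 - 96.225) = 0.770129 MPa*m^0.5
sigma0 = sigma1 - k/sqrt(d1) = 194.6 - 0.770129*182.574 = 53.9943 MPa
sigma_y(d3) = 53.9943 + 0.770129 / sqrt(1.01e-04) = 130.6 MPa
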